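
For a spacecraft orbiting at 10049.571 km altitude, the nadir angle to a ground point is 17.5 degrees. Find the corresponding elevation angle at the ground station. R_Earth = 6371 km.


r = R_E + alt = 16420.5710 km
Law of sines in the satellite / Earth-center / ground-point triangle:
  sin(nadir)/R_E = sin(90 + el)/r  =>  cos(el) = (r/R_E)*sin(nadir)
cos(el) = (16420.5710 / 6371.0000) * sin(17.5 deg) = 0.775037
el = arccos(0.775037) = 39.1916 deg
(Earth-central angle = 90 - nadir - el = 33.3084 deg)

39.1916 degrees


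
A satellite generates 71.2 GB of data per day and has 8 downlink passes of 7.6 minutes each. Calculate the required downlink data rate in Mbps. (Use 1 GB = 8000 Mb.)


total contact time = 8 * 7.6 * 60 = 3648.0000 s
data = 71.2 GB = 569600.0000 Mb
rate = 569600.0000 / 3648.0000 = 156.1404 Mbps

156.1404 Mbps


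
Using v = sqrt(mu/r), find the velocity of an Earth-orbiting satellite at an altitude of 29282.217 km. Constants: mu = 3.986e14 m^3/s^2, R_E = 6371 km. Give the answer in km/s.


r = R_E + alt = 6371.0 + 29282.217 = 35653.2170 km = 3.5653217e+07 m
v = sqrt(mu/r) = sqrt(3.986e14 / 3.5653217e+07) = 3343.6383 m/s = 3.3436 km/s

3.3436 km/s


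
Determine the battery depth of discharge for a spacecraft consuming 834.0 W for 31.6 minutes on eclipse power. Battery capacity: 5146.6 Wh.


E_used = P * t / 60 = 834.0 * 31.6 / 60 = 439.2400 Wh
DOD = E_used / E_total * 100 = 439.2400 / 5146.6 * 100
DOD = 8.5346 %

8.5346 %


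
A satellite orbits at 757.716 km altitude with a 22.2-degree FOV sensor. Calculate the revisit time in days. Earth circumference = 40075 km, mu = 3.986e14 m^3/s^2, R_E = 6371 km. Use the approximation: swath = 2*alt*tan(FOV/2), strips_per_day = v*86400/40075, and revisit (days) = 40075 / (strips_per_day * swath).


swath = 2*757.716*tan(0.1937315) = 297.3159 km
v = sqrt(mu/r) = 7477.6131 m/s = 7.4776 km/s
strips/day = v*86400/40075 = 7.4776*86400/40075 = 16.1214
coverage/day = strips * swath = 16.1214 * 297.3159 = 4793.1541 km
revisit = 40075 / 4793.1541 = 8.3609 days

8.3609 days


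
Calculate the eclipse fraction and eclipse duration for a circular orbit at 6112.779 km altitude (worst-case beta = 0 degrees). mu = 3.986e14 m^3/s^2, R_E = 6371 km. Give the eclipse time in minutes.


r = 12483.7790 km
T = 231.3551 min
Eclipse fraction = arcsin(R_E/r)/pi = arcsin(6371.0000/12483.7790)/pi
= arcsin(0.5103423)/pi = 0.1704813
Eclipse duration = 0.1704813 * 231.3551 = 39.4417 min

39.4417 minutes


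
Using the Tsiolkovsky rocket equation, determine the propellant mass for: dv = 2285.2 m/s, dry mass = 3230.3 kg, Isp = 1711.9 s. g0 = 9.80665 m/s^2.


ve = Isp * g0 = 1711.9 * 9.80665 = 16788.004135 m/s
mass ratio = exp(dv/ve) = exp(2285.2/16788.004135) = 1.14582054
m_prop = m_dry * (mr - 1) = 3230.3 * (1.14582054 - 1)
m_prop = 471.0441 kg

471.0441 kg


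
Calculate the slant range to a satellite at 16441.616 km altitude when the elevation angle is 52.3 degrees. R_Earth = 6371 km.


h = 16441.616 km, el = 52.3 deg
d = -R_E*sin(el) + sqrt((R_E*sin(el))^2 + 2*R_E*h + h^2)
d = -6371.0000*sin(0.9128072) + sqrt((6371.0000*0.7912235)^2 + 2*6371.0000*16441.616 + 16441.616^2)
d = 17436.5776 km

17436.5776 km


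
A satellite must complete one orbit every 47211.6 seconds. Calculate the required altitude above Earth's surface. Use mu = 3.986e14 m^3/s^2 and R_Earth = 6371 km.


T = 47211.6 s
r = (mu*T^2/(4*pi^2))^(1/3) = (3.986e14 * 47211.6^2 / (4*pi^2))^(1/3)
r = 2.8233085e+07 m = 28233.0848 km
alt = r - R_E = 28233.0848 - 6371 = 21862.0848 km

21862.0848 km


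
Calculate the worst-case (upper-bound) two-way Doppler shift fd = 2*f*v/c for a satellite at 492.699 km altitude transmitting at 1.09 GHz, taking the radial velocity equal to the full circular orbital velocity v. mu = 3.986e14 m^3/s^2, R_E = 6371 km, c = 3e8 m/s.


r = 6.863699e+06 m
v = sqrt(mu/r) = 7620.6064 m/s (worst-case radial velocity)
f = 1.09 GHz = 1.09e+09 Hz
fd = 2*f*v/c = 2*1.09e+09*7620.6064/3.0e+08
fd = 55376.4067 Hz

55376.4067 Hz


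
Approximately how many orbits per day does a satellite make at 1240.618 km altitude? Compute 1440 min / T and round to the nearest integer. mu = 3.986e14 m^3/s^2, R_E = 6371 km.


r = 7.611618e+06 m
T = 2*pi*sqrt(r^3/mu) = 6608.8622 s = 110.1477 min
revs/day = 1440 / 110.1477 = 13.0734
Rounded: 13 revolutions per day

13 revolutions per day


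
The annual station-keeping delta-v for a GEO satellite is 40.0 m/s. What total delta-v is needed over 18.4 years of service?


dV = rate * years = 40.0 * 18.4
dV = 736.0000 m/s

736.0000 m/s


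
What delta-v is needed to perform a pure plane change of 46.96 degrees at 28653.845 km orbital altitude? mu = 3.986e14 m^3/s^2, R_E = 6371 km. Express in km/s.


r = 35024.8450 km = 3.5024845e+07 m
V = sqrt(mu/r) = 3373.4986 m/s
di = 46.96 deg = 0.8196066 rad
dV = 2*V*sin(di/2) = 2*3373.4986*sin(0.4098033)
dV = 2688.1989 m/s = 2.6882 km/s

2.6882 km/s


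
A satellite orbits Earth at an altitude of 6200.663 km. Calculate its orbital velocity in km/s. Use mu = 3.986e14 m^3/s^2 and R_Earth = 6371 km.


r = R_E + alt = 6371.0 + 6200.663 = 12571.6630 km = 1.2571663e+07 m
v = sqrt(mu/r) = sqrt(3.986e14 / 1.2571663e+07) = 5630.8283 m/s = 5.6308 km/s

5.6308 km/s


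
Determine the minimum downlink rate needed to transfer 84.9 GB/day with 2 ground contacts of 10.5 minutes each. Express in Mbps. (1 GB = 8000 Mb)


total contact time = 2 * 10.5 * 60 = 1260.0000 s
data = 84.9 GB = 679200.0000 Mb
rate = 679200.0000 / 1260.0000 = 539.0476 Mbps

539.0476 Mbps


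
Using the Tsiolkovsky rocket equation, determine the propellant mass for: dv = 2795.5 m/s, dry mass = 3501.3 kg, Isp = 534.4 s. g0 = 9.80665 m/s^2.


ve = Isp * g0 = 534.4 * 9.80665 = 5240.673760 m/s
mass ratio = exp(dv/ve) = exp(2795.5/5240.673760) = 1.70475905
m_prop = m_dry * (mr - 1) = 3501.3 * (1.70475905 - 1)
m_prop = 2467.5728 kg

2467.5728 kg


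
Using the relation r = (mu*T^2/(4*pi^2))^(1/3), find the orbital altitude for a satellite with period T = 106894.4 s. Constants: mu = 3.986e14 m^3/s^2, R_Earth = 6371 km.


T = 106894.4 s
r = (mu*T^2/(4*pi^2))^(1/3) = (3.986e14 * 106894.4^2 / (4*pi^2))^(1/3)
r = 4.8681336e+07 m = 48681.3360 km
alt = r - R_E = 48681.3360 - 6371 = 42310.3360 km

42310.3360 km


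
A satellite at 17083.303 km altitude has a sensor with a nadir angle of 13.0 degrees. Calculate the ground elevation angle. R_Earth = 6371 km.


r = R_E + alt = 23454.3030 km
Law of sines in the satellite / Earth-center / ground-point triangle:
  sin(nadir)/R_E = sin(90 + el)/r  =>  cos(el) = (r/R_E)*sin(nadir)
cos(el) = (23454.3030 / 6371.0000) * sin(13.0 deg) = 0.8281385
el = arccos(0.8281385) = 34.0920 deg
(Earth-central angle = 90 - nadir - el = 42.9080 deg)

34.0920 degrees


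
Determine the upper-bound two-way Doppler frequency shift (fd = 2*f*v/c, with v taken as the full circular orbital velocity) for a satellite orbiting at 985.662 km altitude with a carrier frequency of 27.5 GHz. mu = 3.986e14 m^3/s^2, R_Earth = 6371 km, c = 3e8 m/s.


r = 7.356662e+06 m
v = sqrt(mu/r) = 7360.8547 m/s (worst-case radial velocity)
f = 27.5 GHz = 2.75e+10 Hz
fd = 2*f*v/c = 2*2.75e+10*7360.8547/3.0e+08
fd = 1.34949e+06 Hz

1.3495e+06 Hz


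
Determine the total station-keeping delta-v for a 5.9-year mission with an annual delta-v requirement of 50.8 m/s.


dV = rate * years = 50.8 * 5.9
dV = 299.7200 m/s

299.7200 m/s


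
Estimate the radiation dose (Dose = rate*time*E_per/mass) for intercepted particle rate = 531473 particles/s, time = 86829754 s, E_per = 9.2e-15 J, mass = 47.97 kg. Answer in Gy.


Total energy deposited = rate * time * E_per
  = 531473 * 86829754 * 9.2e-15 = 0.4245586 J
Dose = E_total / mass = 0.4245586 / 47.97
Dose = 0.008850502 Gy

0.0089 Gy


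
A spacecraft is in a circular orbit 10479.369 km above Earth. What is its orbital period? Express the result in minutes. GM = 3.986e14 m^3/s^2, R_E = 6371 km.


r = 16850.3690 km = 1.6850369e+07 m
T = 2*pi*sqrt(r^3/mu) = 2*pi*sqrt(4.7844084e+21 / 3.986e14)
T = 21768.3416 s = 362.8057 min

362.8057 minutes


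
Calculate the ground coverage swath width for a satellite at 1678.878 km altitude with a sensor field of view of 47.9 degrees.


FOV = 47.9 deg = 0.8360127 rad
swath = 2 * alt * tan(FOV/2) = 2 * 1678.878 * tan(0.4180064)
swath = 2 * 1678.878 * 0.4441834
swath = 1491.4596 km

1491.4596 km


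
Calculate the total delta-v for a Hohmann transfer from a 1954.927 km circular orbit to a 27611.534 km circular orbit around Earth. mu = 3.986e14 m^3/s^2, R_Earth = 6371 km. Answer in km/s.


r1 = 8325.9270 km = 8.325927e+06 m
r2 = 33982.5340 km = 3.3982534e+07 m
dv1 = sqrt(mu/r1)*(sqrt(2*r2/(r1+r2)) - 1) = 1850.4932 m/s
dv2 = sqrt(mu/r2)*(1 - sqrt(2*r1/(r1+r2))) = 1276.2295 m/s
total dv = |dv1| + |dv2| = 1850.4932 + 1276.2295 = 3126.7228 m/s = 3.1267 km/s

3.1267 km/s


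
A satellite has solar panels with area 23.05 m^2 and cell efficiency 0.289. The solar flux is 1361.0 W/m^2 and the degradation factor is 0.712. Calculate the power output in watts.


P = area * eta * S * degradation
P = 23.05 * 0.289 * 1361.0 * 0.712
P = 6455.1582 W

6455.1582 W


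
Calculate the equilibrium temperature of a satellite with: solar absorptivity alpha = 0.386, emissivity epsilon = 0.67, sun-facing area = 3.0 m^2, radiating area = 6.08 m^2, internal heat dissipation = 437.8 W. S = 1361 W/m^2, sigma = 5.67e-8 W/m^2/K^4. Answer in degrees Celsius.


Numerator = alpha*S*A_sun + Q_int = 0.386*1361*3.0 + 437.8 = 2013.8380 W
Denominator = eps*sigma*A_rad = 0.67*5.67e-8*6.08 = 2.3097312e-07 W/K^4
T^4 = 8.718928e+09 K^4
T = 305.5736 K = 32.4236 C

32.4236 degrees Celsius


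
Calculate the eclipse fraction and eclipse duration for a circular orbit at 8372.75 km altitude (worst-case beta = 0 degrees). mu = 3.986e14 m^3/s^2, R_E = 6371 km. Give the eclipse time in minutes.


r = 14743.7500 km
T = 296.9422 min
Eclipse fraction = arcsin(R_E/r)/pi = arcsin(6371.0000/14743.7500)/pi
= arcsin(0.4321153)/pi = 0.1422327
Eclipse duration = 0.1422327 * 296.9422 = 42.2349 min

42.2349 minutes


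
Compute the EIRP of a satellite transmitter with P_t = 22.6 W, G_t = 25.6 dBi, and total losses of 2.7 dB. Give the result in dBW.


Pt = 22.6 W = 13.5411 dBW
EIRP = Pt_dBW + Gt - losses = 13.5411 + 25.6 - 2.7 = 36.4411 dBW

36.4411 dBW


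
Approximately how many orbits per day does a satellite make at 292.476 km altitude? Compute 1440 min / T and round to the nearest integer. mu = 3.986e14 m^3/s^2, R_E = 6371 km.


r = 6.663476e+06 m
T = 2*pi*sqrt(r^3/mu) = 5413.3048 s = 90.2217 min
revs/day = 1440 / 90.2217 = 15.9607
Rounded: 16 revolutions per day

16 revolutions per day


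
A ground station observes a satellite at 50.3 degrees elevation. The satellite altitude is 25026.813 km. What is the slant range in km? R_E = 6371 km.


h = 25026.813 km, el = 50.3 deg
d = -R_E*sin(el) + sqrt((R_E*sin(el))^2 + 2*R_E*h + h^2)
d = -6371.0000*sin(0.8779006) + sqrt((6371.0000*0.7693996)^2 + 2*6371.0000*25026.813 + 25026.813^2)
d = 26231.1139 km

26231.1139 km


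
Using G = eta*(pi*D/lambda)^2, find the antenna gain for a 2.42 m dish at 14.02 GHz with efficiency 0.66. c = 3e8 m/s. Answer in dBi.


lambda = c/f = 3e8 / 1.402e+10 = 0.021398 m
G = eta*(pi*D/lambda)^2 = 0.66*(pi*2.42/0.021398)^2
G = 83315.9078 (linear)
G = 10*log10(83315.9078) = 49.2073 dBi

49.2073 dBi


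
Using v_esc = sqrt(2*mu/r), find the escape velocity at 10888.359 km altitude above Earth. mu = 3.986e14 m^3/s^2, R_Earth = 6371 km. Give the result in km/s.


r = 6371.0 + 10888.359 = 17259.3590 km = 1.7259359e+07 m
v_esc = sqrt(2*mu/r) = sqrt(2*3.986e14 / 1.7259359e+07)
v_esc = 6796.2808 m/s = 6.7963 km/s

6.7963 km/s


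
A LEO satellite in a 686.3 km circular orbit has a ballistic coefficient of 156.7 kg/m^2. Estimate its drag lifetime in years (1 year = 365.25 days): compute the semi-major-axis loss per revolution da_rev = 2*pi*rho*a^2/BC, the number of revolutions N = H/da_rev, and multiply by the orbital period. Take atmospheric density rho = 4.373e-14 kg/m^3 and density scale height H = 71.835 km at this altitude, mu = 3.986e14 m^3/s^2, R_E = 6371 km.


a = R_E + alt = 7057.3000 km = 7.0573e+06 m
da_rev = 2*pi*rho*a^2/BC = 2*pi*4.373e-14*(7.0573e+06)^2/156.7 = 0.0873308139 m per revolution
N = H/da_rev = 71835.0000 m / 0.0873308139 m = 822561.8972 revolutions
P = 2*pi*sqrt(a^3/mu) = 5900.2320 s
lifetime = N*P = 822561.8972 * 5900.2320 = 4.853306e+09 s = 56172.5237 days
years = 56172.5237 / 365.25 = 153.7920 years

153.7920 years


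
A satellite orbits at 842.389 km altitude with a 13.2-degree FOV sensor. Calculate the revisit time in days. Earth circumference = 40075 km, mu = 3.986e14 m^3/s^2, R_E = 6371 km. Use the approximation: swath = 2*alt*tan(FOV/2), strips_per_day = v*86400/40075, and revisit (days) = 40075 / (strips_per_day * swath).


swath = 2*842.389*tan(0.1151917) = 194.9355 km
v = sqrt(mu/r) = 7433.5963 m/s = 7.4336 km/s
strips/day = v*86400/40075 = 7.4336*86400/40075 = 16.0265
coverage/day = strips * swath = 16.0265 * 194.9355 = 3124.1368 km
revisit = 40075 / 3124.1368 = 12.8275 days

12.8275 days


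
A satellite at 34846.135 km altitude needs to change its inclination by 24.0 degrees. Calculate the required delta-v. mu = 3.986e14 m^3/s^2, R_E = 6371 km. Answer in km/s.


r = 41217.1350 km = 4.1217135e+07 m
V = sqrt(mu/r) = 3109.7806 m/s
di = 24.0 deg = 0.418879 rad
dV = 2*V*sin(di/2) = 2*3109.7806*sin(0.2094395)
dV = 1293.1195 m/s = 1.2931 km/s

1.2931 km/s


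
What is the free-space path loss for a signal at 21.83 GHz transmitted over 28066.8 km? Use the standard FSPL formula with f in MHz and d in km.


f = 21.83 GHz = 21830.0000 MHz
d = 28066.8 km
FSPL = 32.44 + 20*log10(21830.0000) + 20*log10(28066.8)
FSPL = 32.44 + 86.7811 + 88.9639
FSPL = 208.1849 dB

208.1849 dB


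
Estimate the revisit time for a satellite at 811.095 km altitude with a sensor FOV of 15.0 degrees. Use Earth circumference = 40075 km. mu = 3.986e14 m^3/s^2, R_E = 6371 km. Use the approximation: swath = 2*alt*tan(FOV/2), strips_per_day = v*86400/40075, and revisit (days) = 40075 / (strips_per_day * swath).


swath = 2*811.095*tan(0.1308997) = 213.5654 km
v = sqrt(mu/r) = 7449.7736 m/s = 7.4498 km/s
strips/day = v*86400/40075 = 7.4498*86400/40075 = 16.0614
coverage/day = strips * swath = 16.0614 * 213.5654 = 3430.1579 km
revisit = 40075 / 3430.1579 = 11.6831 days

11.6831 days


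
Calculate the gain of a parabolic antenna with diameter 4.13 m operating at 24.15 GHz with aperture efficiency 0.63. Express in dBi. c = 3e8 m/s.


lambda = c/f = 3e8 / 2.415e+10 = 0.01242236 m
G = eta*(pi*D/lambda)^2 = 0.63*(pi*4.13/0.01242236)^2
G = 687277.5516 (linear)
G = 10*log10(687277.5516) = 58.3713 dBi

58.3713 dBi


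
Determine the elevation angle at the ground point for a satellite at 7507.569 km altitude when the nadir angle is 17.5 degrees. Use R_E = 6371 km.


r = R_E + alt = 13878.5690 km
Law of sines in the satellite / Earth-center / ground-point triangle:
  sin(nadir)/R_E = sin(90 + el)/r  =>  cos(el) = (r/R_E)*sin(nadir)
cos(el) = (13878.5690 / 6371.0000) * sin(17.5 deg) = 0.6550567
el = arccos(0.6550567) = 49.0761 deg
(Earth-central angle = 90 - nadir - el = 23.4239 deg)

49.0761 degrees


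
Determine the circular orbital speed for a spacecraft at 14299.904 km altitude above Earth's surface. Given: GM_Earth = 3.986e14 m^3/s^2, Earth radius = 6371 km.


r = R_E + alt = 6371.0 + 14299.904 = 20670.9040 km = 2.0670904e+07 m
v = sqrt(mu/r) = sqrt(3.986e14 / 2.0670904e+07) = 4391.2576 m/s = 4.3913 km/s

4.3913 km/s


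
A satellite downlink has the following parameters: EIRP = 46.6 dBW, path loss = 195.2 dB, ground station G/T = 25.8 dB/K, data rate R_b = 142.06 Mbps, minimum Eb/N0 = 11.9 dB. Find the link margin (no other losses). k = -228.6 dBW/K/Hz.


C/N0 = EIRP - FSPL + G/T - k = 46.6 - 195.2 + 25.8 - (-228.6)
C/N0 = 105.8000 dB-Hz
R_b = 142.06 Mbps = 1.4206e+08 bps -> 10*log10(R_b) = 81.5247 dB-Hz
Eb/N0 = C/N0 - 10*log10(R_b) = 105.8000 - 81.5247 = 24.2753 dB
Margin = Eb/N0 - Eb/N0_req = 24.2753 - 11.9 = 12.3753 dB (link closes)

12.3753 dB


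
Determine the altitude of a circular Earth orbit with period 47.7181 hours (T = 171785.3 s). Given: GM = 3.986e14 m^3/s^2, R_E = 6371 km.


T = 171785.3 s
r = (mu*T^2/(4*pi^2))^(1/3) = (3.986e14 * 171785.3^2 / (4*pi^2))^(1/3)
r = 6.679078e+07 m = 66790.7804 km
alt = r - R_E = 66790.7804 - 6371 = 60419.7804 km

60419.7804 km


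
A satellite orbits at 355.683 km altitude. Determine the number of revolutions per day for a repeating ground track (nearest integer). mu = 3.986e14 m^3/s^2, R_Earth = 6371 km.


r = 6.726683e+06 m
T = 2*pi*sqrt(r^3/mu) = 5490.5097 s = 91.5085 min
revs/day = 1440 / 91.5085 = 15.7362
Rounded: 16 revolutions per day

16 revolutions per day


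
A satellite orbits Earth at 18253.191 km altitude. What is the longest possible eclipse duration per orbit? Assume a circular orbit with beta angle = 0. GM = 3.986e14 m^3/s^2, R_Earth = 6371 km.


r = 24624.1910 km
T = 640.9187 min
Eclipse fraction = arcsin(R_E/r)/pi = arcsin(6371.0000/24624.1910)/pi
= arcsin(0.2587293)/pi = 0.08330376
Eclipse duration = 0.08330376 * 640.9187 = 53.3909 min

53.3909 minutes


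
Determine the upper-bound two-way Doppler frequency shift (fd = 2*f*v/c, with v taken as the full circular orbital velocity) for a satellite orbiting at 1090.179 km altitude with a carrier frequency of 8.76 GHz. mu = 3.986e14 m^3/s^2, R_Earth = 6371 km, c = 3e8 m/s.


r = 7.461179e+06 m
v = sqrt(mu/r) = 7309.1171 m/s (worst-case radial velocity)
f = 8.76 GHz = 8.76e+09 Hz
fd = 2*f*v/c = 2*8.76e+09*7309.1171/3.0e+08
fd = 426852.4364 Hz

426852.4364 Hz


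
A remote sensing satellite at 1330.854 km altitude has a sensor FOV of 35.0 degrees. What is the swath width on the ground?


FOV = 35.0 deg = 0.6108652 rad
swath = 2 * alt * tan(FOV/2) = 2 * 1330.854 * tan(0.3054326)
swath = 2 * 1330.854 * 0.3152988
swath = 839.2333 km

839.2333 km


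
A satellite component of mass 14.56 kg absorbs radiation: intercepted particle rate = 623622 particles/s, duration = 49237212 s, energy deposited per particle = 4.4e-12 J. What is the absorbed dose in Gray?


Total energy deposited = rate * time * E_per
  = 623622 * 49237212 * 4.4e-12 = 135.1038 J
Dose = E_total / mass = 135.1038 / 14.56
Dose = 9.2791 Gy

9.2791 Gy


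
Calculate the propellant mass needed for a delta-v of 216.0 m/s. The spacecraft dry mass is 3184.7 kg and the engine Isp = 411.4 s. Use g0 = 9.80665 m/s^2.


ve = Isp * g0 = 411.4 * 9.80665 = 4034.455810 m/s
mass ratio = exp(dv/ve) = exp(216.0/4034.455810) = 1.05499795
m_prop = m_dry * (mr - 1) = 3184.7 * (1.05499795 - 1)
m_prop = 175.1520 kg

175.1520 kg


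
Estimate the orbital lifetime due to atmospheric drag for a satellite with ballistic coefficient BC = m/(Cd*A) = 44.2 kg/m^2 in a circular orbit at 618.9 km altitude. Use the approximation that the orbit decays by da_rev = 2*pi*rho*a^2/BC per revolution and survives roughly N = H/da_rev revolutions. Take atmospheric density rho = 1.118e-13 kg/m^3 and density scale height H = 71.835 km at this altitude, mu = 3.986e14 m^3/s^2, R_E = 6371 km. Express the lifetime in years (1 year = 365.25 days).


a = R_E + alt = 6989.9000 km = 6.9899e+06 m
da_rev = 2*pi*rho*a^2/BC = 2*pi*1.118e-13*(6.9899e+06)^2/44.2 = 0.776499764 m per revolution
N = H/da_rev = 71835.0000 m / 0.776499764 m = 92511.2967 revolutions
P = 2*pi*sqrt(a^3/mu) = 5815.9098 s
lifetime = N*P = 92511.2967 * 5815.9098 = 5.3803736e+08 s = 6227.2843 days
years = 6227.2843 / 365.25 = 17.0494 years

17.0494 years


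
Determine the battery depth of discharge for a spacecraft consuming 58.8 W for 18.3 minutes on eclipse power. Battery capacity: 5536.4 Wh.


E_used = P * t / 60 = 58.8 * 18.3 / 60 = 17.9340 Wh
DOD = E_used / E_total * 100 = 17.9340 / 5536.4 * 100
DOD = 0.3239289 %

0.3239 %


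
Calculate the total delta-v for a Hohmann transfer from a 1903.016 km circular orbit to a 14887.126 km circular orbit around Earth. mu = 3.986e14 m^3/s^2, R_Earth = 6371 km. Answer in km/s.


r1 = 8274.0160 km = 8.274016e+06 m
r2 = 21258.1260 km = 2.1258126e+07 m
dv1 = sqrt(mu/r1)*(sqrt(2*r2/(r1+r2)) - 1) = 1387.1805 m/s
dv2 = sqrt(mu/r2)*(1 - sqrt(2*r1/(r1+r2))) = 1088.7878 m/s
total dv = |dv1| + |dv2| = 1387.1805 + 1088.7878 = 2475.9683 m/s = 2.4760 km/s

2.4760 km/s


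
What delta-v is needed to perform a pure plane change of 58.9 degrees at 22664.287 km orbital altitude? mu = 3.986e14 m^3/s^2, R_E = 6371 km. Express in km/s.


r = 29035.2870 km = 2.9035287e+07 m
V = sqrt(mu/r) = 3705.1482 m/s
di = 58.9 deg = 1.0280 rad
dV = 2*V*sin(di/2) = 2*3705.1482*sin(0.5139995)
dV = 3643.3748 m/s = 3.6434 km/s

3.6434 km/s


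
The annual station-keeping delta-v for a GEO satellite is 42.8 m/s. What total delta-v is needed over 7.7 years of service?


dV = rate * years = 42.8 * 7.7
dV = 329.5600 m/s

329.5600 m/s


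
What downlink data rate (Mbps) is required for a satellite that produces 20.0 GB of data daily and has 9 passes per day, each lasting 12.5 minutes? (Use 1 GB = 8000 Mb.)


total contact time = 9 * 12.5 * 60 = 6750.0000 s
data = 20.0 GB = 160000.0000 Mb
rate = 160000.0000 / 6750.0000 = 23.7037 Mbps

23.7037 Mbps


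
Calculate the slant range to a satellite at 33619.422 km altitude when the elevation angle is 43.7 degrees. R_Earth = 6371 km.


h = 33619.422 km, el = 43.7 deg
d = -R_E*sin(el) + sqrt((R_E*sin(el))^2 + 2*R_E*h + h^2)
d = -6371.0000*sin(0.7627089) + sqrt((6371.0000*0.6908824)^2 + 2*6371.0000*33619.422 + 33619.422^2)
d = 35322.6679 km

35322.6679 km


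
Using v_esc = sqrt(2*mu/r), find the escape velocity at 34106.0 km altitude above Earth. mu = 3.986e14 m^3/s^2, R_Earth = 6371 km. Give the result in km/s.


r = 6371.0 + 34106.0 = 40477.0000 km = 4.0477e+07 m
v_esc = sqrt(2*mu/r) = sqrt(2*3.986e14 / 4.0477e+07)
v_esc = 4437.9202 m/s = 4.4379 km/s

4.4379 km/s


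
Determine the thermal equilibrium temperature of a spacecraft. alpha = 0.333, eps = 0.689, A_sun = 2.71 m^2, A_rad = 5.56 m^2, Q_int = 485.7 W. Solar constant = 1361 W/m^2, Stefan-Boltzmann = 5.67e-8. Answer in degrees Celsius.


Numerator = alpha*S*A_sun + Q_int = 0.333*1361*2.71 + 485.7 = 1713.9072 W
Denominator = eps*sigma*A_rad = 0.689*5.67e-8*5.56 = 2.1720863e-07 W/K^4
T^4 = 7.8906038e+09 K^4
T = 298.0421 K = 24.8921 C

24.8921 degrees Celsius


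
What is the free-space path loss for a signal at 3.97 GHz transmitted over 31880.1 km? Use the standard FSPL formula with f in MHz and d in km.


f = 3.97 GHz = 3970.0000 MHz
d = 31880.1 km
FSPL = 32.44 + 20*log10(3970.0000) + 20*log10(31880.1)
FSPL = 32.44 + 71.9758 + 90.0704
FSPL = 194.4862 dB

194.4862 dB


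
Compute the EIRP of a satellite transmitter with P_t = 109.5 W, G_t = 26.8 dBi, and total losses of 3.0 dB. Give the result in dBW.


Pt = 109.5 W = 20.3941 dBW
EIRP = Pt_dBW + Gt - losses = 20.3941 + 26.8 - 3.0 = 44.1941 dBW

44.1941 dBW


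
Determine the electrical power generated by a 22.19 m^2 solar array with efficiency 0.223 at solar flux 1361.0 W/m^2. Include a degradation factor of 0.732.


P = area * eta * S * degradation
P = 22.19 * 0.223 * 1361.0 * 0.732
P = 4929.8235 W

4929.8235 W


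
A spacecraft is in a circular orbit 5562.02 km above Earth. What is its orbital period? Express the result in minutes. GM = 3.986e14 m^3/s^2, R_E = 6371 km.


r = 11933.0200 km = 1.193302e+07 m
T = 2*pi*sqrt(r^3/mu) = 2*pi*sqrt(1.6992258e+21 / 3.986e14)
T = 12972.8911 s = 216.2149 min

216.2149 minutes


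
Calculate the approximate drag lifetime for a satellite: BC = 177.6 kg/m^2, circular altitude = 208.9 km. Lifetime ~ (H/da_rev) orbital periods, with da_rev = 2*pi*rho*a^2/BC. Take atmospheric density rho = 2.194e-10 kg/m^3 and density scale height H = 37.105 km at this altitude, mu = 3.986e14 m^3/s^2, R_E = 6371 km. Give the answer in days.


a = R_E + alt = 6579.9000 km = 6.5799e+06 m
da_rev = 2*pi*rho*a^2/BC = 2*pi*2.194e-10*(6.5799e+06)^2/177.6 = 336.056358 m per revolution
N = H/da_rev = 37105.0000 m / 336.056358 m = 110.4130 revolutions
P = 2*pi*sqrt(a^3/mu) = 5311.7810 s
lifetime = N*P = 110.4130 * 5311.7810 = 586489.8227 s = 6.7881 days

6.7881 days


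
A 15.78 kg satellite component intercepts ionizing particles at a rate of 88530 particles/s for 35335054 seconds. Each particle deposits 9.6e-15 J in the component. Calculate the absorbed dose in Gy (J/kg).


Total energy deposited = rate * time * E_per
  = 88530 * 35335054 * 9.6e-15 = 0.03003084 J
Dose = E_total / mass = 0.03003084 / 15.78
Dose = 0.001903095 Gy

0.0019 Gy


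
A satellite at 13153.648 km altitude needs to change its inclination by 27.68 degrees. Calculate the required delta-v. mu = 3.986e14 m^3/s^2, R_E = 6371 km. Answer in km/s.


r = 19524.6480 km = 1.9524648e+07 m
V = sqrt(mu/r) = 4518.3206 m/s
di = 27.68 deg = 0.4831071 rad
dV = 2*V*sin(di/2) = 2*4518.3206*sin(0.2415536)
dV = 2161.6674 m/s = 2.1617 km/s

2.1617 km/s


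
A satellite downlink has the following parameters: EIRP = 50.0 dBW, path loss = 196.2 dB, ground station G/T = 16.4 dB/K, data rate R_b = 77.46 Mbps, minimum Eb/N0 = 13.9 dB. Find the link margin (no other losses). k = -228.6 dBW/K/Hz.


C/N0 = EIRP - FSPL + G/T - k = 50.0 - 196.2 + 16.4 - (-228.6)
C/N0 = 98.8000 dB-Hz
R_b = 77.46 Mbps = 7.746e+07 bps -> 10*log10(R_b) = 78.8908 dB-Hz
Eb/N0 = C/N0 - 10*log10(R_b) = 98.8000 - 78.8908 = 19.9092 dB
Margin = Eb/N0 - Eb/N0_req = 19.9092 - 13.9 = 6.0092 dB (link closes)

6.0092 dB


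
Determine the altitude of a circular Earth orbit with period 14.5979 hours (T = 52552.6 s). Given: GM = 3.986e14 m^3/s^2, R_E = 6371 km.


T = 52552.6 s
r = (mu*T^2/(4*pi^2))^(1/3) = (3.986e14 * 52552.6^2 / (4*pi^2))^(1/3)
r = 3.0324151e+07 m = 30324.1515 km
alt = r - R_E = 30324.1515 - 6371 = 23953.1515 km

23953.1515 km


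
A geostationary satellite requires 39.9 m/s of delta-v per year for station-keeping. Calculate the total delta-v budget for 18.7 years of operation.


dV = rate * years = 39.9 * 18.7
dV = 746.1300 m/s

746.1300 m/s


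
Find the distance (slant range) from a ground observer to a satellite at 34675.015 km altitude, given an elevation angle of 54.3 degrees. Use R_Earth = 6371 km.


h = 34675.015 km, el = 54.3 deg
d = -R_E*sin(el) + sqrt((R_E*sin(el))^2 + 2*R_E*h + h^2)
d = -6371.0000*sin(0.9477138) + sqrt((6371.0000*0.8120835)^2 + 2*6371.0000*34675.015 + 34675.015^2)
d = 35703.5170 km

35703.5170 km


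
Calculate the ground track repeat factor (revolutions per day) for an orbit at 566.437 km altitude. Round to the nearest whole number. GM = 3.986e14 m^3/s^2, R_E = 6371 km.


r = 6.937437e+06 m
T = 2*pi*sqrt(r^3/mu) = 5750.5555 s = 95.8426 min
revs/day = 1440 / 95.8426 = 15.0246
Rounded: 15 revolutions per day

15 revolutions per day


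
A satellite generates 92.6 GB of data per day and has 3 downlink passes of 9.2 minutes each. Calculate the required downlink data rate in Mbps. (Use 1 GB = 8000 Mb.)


total contact time = 3 * 9.2 * 60 = 1656.0000 s
data = 92.6 GB = 740800.0000 Mb
rate = 740800.0000 / 1656.0000 = 447.3430 Mbps

447.3430 Mbps


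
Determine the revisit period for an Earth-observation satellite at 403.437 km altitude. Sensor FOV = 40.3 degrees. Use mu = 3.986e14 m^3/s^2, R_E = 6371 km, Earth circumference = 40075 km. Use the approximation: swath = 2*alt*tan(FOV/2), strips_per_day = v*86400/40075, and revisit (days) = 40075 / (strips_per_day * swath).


swath = 2*403.437*tan(0.3516838) = 296.0726 km
v = sqrt(mu/r) = 7670.6478 m/s = 7.6706 km/s
strips/day = v*86400/40075 = 7.6706*86400/40075 = 16.5376
coverage/day = strips * swath = 16.5376 * 296.0726 = 4896.3282 km
revisit = 40075 / 4896.3282 = 8.1847 days

8.1847 days


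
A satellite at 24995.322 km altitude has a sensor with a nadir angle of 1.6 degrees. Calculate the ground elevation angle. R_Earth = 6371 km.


r = R_E + alt = 31366.3220 km
Law of sines in the satellite / Earth-center / ground-point triangle:
  sin(nadir)/R_E = sin(90 + el)/r  =>  cos(el) = (r/R_E)*sin(nadir)
cos(el) = (31366.3220 / 6371.0000) * sin(1.6 deg) = 0.1374665
el = arccos(0.1374665) = 82.0987 deg
(Earth-central angle = 90 - nadir - el = 6.3013 deg)

82.0987 degrees


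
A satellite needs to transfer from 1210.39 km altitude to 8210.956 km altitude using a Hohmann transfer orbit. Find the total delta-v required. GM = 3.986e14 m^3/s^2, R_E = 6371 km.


r1 = 7581.3900 km = 7.58139e+06 m
r2 = 14581.9560 km = 1.4581956e+07 m
dv1 = sqrt(mu/r1)*(sqrt(2*r2/(r1+r2)) - 1) = 1066.6887 m/s
dv2 = sqrt(mu/r2)*(1 - sqrt(2*r1/(r1+r2))) = 903.8369 m/s
total dv = |dv1| + |dv2| = 1066.6887 + 903.8369 = 1970.5255 m/s = 1.9705 km/s

1.9705 km/s


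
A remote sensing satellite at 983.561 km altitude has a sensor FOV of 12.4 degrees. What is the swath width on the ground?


FOV = 12.4 deg = 0.2164208 rad
swath = 2 * alt * tan(FOV/2) = 2 * 983.561 * tan(0.1082104)
swath = 2 * 983.561 * 0.1086348
swath = 213.6978 km

213.6978 km


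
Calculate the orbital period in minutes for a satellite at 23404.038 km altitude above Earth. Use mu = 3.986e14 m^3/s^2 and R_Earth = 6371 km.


r = 29775.0380 km = 2.9775038e+07 m
T = 2*pi*sqrt(r^3/mu) = 2*pi*sqrt(2.6397146e+22 / 3.986e14)
T = 51131.6383 s = 852.1940 min

852.1940 minutes


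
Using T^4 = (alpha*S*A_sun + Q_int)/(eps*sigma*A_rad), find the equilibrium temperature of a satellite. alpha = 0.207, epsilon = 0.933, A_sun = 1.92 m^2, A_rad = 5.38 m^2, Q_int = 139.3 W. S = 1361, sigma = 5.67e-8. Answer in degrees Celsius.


Numerator = alpha*S*A_sun + Q_int = 0.207*1361*1.92 + 139.3 = 680.2158 W
Denominator = eps*sigma*A_rad = 0.933*5.67e-8*5.38 = 2.8460792e-07 W/K^4
T^4 = 2.3900102e+09 K^4
T = 221.1057 K = -52.0443 C

-52.0443 degrees Celsius


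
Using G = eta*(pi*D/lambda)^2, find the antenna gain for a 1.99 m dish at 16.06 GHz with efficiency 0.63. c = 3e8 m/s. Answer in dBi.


lambda = c/f = 3e8 / 1.606e+10 = 0.01867995 m
G = eta*(pi*D/lambda)^2 = 0.63*(pi*1.99/0.01867995)^2
G = 70565.9220 (linear)
G = 10*log10(70565.9220) = 48.4860 dBi

48.4860 dBi


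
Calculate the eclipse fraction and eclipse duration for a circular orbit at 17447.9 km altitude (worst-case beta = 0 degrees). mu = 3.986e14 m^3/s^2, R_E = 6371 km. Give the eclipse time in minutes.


r = 23818.9000 km
T = 609.7370 min
Eclipse fraction = arcsin(R_E/r)/pi = arcsin(6371.0000/23818.9000)/pi
= arcsin(0.2674767)/pi = 0.08618983
Eclipse duration = 0.08618983 * 609.7370 = 52.5531 min

52.5531 minutes


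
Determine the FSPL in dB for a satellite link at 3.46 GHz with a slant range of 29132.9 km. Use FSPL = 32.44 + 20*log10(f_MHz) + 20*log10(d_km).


f = 3.46 GHz = 3460.0000 MHz
d = 29132.9 km
FSPL = 32.44 + 20*log10(3460.0000) + 20*log10(29132.9)
FSPL = 32.44 + 70.7815 + 89.2877
FSPL = 192.5092 dB

192.5092 dB


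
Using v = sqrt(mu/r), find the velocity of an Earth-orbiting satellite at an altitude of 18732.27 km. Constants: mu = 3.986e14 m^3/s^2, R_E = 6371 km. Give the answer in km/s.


r = R_E + alt = 6371.0 + 18732.27 = 25103.2700 km = 2.510327e+07 m
v = sqrt(mu/r) = sqrt(3.986e14 / 2.510327e+07) = 3984.7722 m/s = 3.9848 km/s

3.9848 km/s


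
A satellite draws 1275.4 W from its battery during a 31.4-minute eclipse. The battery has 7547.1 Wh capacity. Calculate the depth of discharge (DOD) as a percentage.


E_used = P * t / 60 = 1275.4 * 31.4 / 60 = 667.4593 Wh
DOD = E_used / E_total * 100 = 667.4593 / 7547.1 * 100
DOD = 8.8439 %

8.8439 %


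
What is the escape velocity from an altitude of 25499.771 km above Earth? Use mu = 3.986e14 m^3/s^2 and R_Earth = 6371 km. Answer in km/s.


r = 6371.0 + 25499.771 = 31870.7710 km = 3.1870771e+07 m
v_esc = sqrt(2*mu/r) = sqrt(2*3.986e14 / 3.1870771e+07)
v_esc = 5001.3513 m/s = 5.0014 km/s

5.0014 km/s


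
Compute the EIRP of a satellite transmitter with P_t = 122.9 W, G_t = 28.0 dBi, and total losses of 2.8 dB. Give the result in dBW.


Pt = 122.9 W = 20.8955 dBW
EIRP = Pt_dBW + Gt - losses = 20.8955 + 28.0 - 2.8 = 46.0955 dBW

46.0955 dBW


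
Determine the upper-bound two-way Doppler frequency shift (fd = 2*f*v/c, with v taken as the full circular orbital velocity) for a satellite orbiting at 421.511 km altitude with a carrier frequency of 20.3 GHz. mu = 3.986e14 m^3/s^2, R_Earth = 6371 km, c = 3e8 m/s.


r = 6.792511e+06 m
v = sqrt(mu/r) = 7660.4357 m/s (worst-case radial velocity)
f = 20.3 GHz = 2.03e+10 Hz
fd = 2*f*v/c = 2*2.03e+10*7660.4357/3.0e+08
fd = 1.0367123e+06 Hz

1.0367e+06 Hz


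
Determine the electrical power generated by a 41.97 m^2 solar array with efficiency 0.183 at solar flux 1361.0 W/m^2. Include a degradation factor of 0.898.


P = area * eta * S * degradation
P = 41.97 * 0.183 * 1361.0 * 0.898
P = 9386.9504 W

9386.9504 W


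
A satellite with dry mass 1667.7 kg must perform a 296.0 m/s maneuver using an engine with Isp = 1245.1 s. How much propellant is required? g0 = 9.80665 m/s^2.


ve = Isp * g0 = 1245.1 * 9.80665 = 12210.259915 m/s
mass ratio = exp(dv/ve) = exp(296.0/12210.259915) = 1.02453813
m_prop = m_dry * (mr - 1) = 1667.7 * (1.02453813 - 1)
m_prop = 40.9222 kg

40.9222 kg


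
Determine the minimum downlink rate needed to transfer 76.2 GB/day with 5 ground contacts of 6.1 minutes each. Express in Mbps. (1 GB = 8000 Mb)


total contact time = 5 * 6.1 * 60 = 1830.0000 s
data = 76.2 GB = 609600.0000 Mb
rate = 609600.0000 / 1830.0000 = 333.1148 Mbps

333.1148 Mbps


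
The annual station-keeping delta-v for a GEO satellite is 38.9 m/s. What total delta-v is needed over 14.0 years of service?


dV = rate * years = 38.9 * 14.0
dV = 544.6000 m/s

544.6000 m/s


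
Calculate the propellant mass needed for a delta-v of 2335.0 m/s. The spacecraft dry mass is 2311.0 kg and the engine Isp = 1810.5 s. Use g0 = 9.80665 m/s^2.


ve = Isp * g0 = 1810.5 * 9.80665 = 17754.939825 m/s
mass ratio = exp(dv/ve) = exp(2335.0/17754.939825) = 1.14055239
m_prop = m_dry * (mr - 1) = 2311.0 * (1.14055239 - 1)
m_prop = 324.8166 kg

324.8166 kg


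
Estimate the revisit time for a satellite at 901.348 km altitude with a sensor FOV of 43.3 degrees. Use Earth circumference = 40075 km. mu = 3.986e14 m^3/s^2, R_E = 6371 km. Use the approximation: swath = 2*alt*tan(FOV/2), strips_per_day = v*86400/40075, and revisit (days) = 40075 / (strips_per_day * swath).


swath = 2*901.348*tan(0.3778638) = 715.5582 km
v = sqrt(mu/r) = 7403.4018 m/s = 7.4034 km/s
strips/day = v*86400/40075 = 7.4034*86400/40075 = 15.9614
coverage/day = strips * swath = 15.9614 * 715.5582 = 11421.3255 km
revisit = 40075 / 11421.3255 = 3.5088 days

3.5088 days


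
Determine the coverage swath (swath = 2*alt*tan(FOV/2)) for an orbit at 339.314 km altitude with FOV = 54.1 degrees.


FOV = 54.1 deg = 0.9442231 rad
swath = 2 * alt * tan(FOV/2) = 2 * 339.314 * tan(0.4721116)
swath = 2 * 339.314 * 0.5106252
swath = 346.5245 km

346.5245 km


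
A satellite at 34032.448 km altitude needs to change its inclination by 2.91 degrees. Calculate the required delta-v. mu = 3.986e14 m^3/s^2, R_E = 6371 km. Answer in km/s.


r = 40403.4480 km = 4.0403448e+07 m
V = sqrt(mu/r) = 3140.9385 m/s
di = 2.91 deg = 0.05078908 rad
dV = 2*V*sin(di/2) = 2*3140.9385*sin(0.02539454)
dV = 159.5082 m/s = 0.1595082 km/s

0.1595 km/s


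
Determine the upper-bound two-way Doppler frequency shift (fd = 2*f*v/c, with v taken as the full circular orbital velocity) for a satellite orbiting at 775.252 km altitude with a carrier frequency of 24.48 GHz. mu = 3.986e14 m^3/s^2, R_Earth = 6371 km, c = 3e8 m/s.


r = 7.146252e+06 m
v = sqrt(mu/r) = 7468.4329 m/s (worst-case radial velocity)
f = 24.48 GHz = 2.448e+10 Hz
fd = 2*f*v/c = 2*2.448e+10*7468.4329/3.0e+08
fd = 1.2188483e+06 Hz

1.2188e+06 Hz


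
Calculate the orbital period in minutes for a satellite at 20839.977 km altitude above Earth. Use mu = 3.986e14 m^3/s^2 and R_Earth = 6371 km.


r = 27210.9770 km = 2.7210977e+07 m
T = 2*pi*sqrt(r^3/mu) = 2*pi*sqrt(2.0148022e+22 / 3.986e14)
T = 44671.1799 s = 744.5197 min

744.5197 minutes


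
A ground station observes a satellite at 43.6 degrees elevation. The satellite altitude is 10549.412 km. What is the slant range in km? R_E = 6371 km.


h = 10549.412 km, el = 43.6 deg
d = -R_E*sin(el) + sqrt((R_E*sin(el))^2 + 2*R_E*h + h^2)
d = -6371.0000*sin(0.7609636) + sqrt((6371.0000*0.6896195)^2 + 2*6371.0000*10549.412 + 10549.412^2)
d = 11885.6883 km

11885.6883 km


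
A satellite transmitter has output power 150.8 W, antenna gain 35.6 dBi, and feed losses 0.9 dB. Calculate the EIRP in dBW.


Pt = 150.8 W = 21.7840 dBW
EIRP = Pt_dBW + Gt - losses = 21.7840 + 35.6 - 0.9 = 56.4840 dBW

56.4840 dBW


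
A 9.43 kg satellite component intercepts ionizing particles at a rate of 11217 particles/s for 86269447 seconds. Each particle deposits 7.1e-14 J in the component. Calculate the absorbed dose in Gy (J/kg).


Total energy deposited = rate * time * E_per
  = 11217 * 86269447 * 7.1e-14 = 0.06870559 J
Dose = E_total / mass = 0.06870559 / 9.43
Dose = 0.007285853 Gy

0.0073 Gy


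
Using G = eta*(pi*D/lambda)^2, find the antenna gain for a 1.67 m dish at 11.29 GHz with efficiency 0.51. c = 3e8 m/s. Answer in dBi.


lambda = c/f = 3e8 / 1.129e+10 = 0.02657219 m
G = eta*(pi*D/lambda)^2 = 0.51*(pi*1.67/0.02657219)^2
G = 19881.4584 (linear)
G = 10*log10(19881.4584) = 42.9845 dBi

42.9845 dBi


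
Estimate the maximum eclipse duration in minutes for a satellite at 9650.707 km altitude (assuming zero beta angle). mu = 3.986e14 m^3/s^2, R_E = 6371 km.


r = 16021.7070 km
T = 336.3746 min
Eclipse fraction = arcsin(R_E/r)/pi = arcsin(6371.0000/16021.7070)/pi
= arcsin(0.397648)/pi = 0.1301735
Eclipse duration = 0.1301735 * 336.3746 = 43.7870 min

43.7870 minutes


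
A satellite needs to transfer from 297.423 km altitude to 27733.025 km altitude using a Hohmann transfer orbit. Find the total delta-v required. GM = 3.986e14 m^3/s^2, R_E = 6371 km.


r1 = 6668.4230 km = 6.668423e+06 m
r2 = 34104.0250 km = 3.4104025e+07 m
dv1 = sqrt(mu/r1)*(sqrt(2*r2/(r1+r2)) - 1) = 2268.4233 m/s
dv2 = sqrt(mu/r2)*(1 - sqrt(2*r1/(r1+r2))) = 1463.4579 m/s
total dv = |dv1| + |dv2| = 2268.4233 + 1463.4579 = 3731.8811 m/s = 3.7319 km/s

3.7319 km/s


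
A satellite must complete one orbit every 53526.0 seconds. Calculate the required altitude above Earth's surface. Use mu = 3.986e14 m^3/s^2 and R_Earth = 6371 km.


T = 53526.0 s
r = (mu*T^2/(4*pi^2))^(1/3) = (3.986e14 * 53526.0^2 / (4*pi^2))^(1/3)
r = 3.0697456e+07 m = 30697.4555 km
alt = r - R_E = 30697.4555 - 6371 = 24326.4555 km

24326.4555 km


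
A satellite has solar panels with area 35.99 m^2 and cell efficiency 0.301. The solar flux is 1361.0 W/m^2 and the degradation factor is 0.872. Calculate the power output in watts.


P = area * eta * S * degradation
P = 35.99 * 0.301 * 1361.0 * 0.872
P = 12856.5059 W

12856.5059 W


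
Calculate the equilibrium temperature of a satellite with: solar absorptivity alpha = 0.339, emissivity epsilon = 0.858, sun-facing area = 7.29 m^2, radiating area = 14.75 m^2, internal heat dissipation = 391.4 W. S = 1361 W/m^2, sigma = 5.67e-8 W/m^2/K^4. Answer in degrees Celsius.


Numerator = alpha*S*A_sun + Q_int = 0.339*1361*7.29 + 391.4 = 3754.8529 W
Denominator = eps*sigma*A_rad = 0.858*5.67e-8*14.75 = 7.1756685e-07 W/K^4
T^4 = 5.2327569e+09 K^4
T = 268.9569 K = -4.1931 C

-4.1931 degrees Celsius


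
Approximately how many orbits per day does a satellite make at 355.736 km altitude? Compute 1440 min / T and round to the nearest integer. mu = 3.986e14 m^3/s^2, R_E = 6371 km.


r = 6.726736e+06 m
T = 2*pi*sqrt(r^3/mu) = 5490.5746 s = 91.5096 min
revs/day = 1440 / 91.5096 = 15.7361
Rounded: 16 revolutions per day

16 revolutions per day


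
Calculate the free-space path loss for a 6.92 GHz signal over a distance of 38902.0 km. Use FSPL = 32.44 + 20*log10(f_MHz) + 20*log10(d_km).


f = 6.92 GHz = 6920.0000 MHz
d = 38902.0 km
FSPL = 32.44 + 20*log10(6920.0000) + 20*log10(38902.0)
FSPL = 32.44 + 76.8021 + 91.7994
FSPL = 201.0416 dB

201.0416 dB
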